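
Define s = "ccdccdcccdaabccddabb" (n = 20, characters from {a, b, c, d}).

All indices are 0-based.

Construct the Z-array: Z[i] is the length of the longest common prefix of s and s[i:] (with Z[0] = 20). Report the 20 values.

[20, 1, 0, 5, 1, 0, 2, 3, 1, 0, 0, 0, 0, 3, 1, 0, 0, 0, 0, 0]

Z[0]=20
i=1: fresh scan; Z[1]=1 grow→box=[1,2)
i=2: fresh scan; Z[2]=0
i=3: fresh scan; Z[3]=5 grow→box=[3,8)
i=4: min(r-i=4, Z[1]=1)=1; Z[4]=1
i=5: min(r-i=3, Z[2]=0)=0; Z[5]=0
i=6: min(r-i=2, Z[3]=5)=2; Z[6]=2
i=7: min(r-i=1, Z[4]=1)=1; Z[7]=3 grow→box=[7,10)
i=8: min(r-i=2, Z[1]=1)=1; Z[8]=1
i=9: min(r-i=1, Z[2]=0)=0; Z[9]=0
i=10: fresh scan; Z[10]=0
i=11: fresh scan; Z[11]=0
i=12: fresh scan; Z[12]=0
i=13: fresh scan; Z[13]=3 grow→box=[13,16)
i=14: min(r-i=2, Z[1]=1)=1; Z[14]=1
i=15: min(r-i=1, Z[2]=0)=0; Z[15]=0
i=16: fresh scan; Z[16]=0
i=17: fresh scan; Z[17]=0
i=18: fresh scan; Z[18]=0
i=19: fresh scan; Z[19]=0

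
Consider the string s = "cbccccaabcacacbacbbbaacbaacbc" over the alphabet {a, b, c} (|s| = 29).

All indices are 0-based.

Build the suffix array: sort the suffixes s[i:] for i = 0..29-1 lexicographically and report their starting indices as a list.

[6, 20, 24, 7, 10, 21, 12, 15, 25, 19, 23, 14, 18, 17, 27, 8, 1, 28, 5, 9, 11, 22, 13, 16, 26, 0, 4, 3, 2]

sorted suffixes:
  #0 SA[0]=6  'aabcacacbacbbbaacbaacbc'
  #1 SA[1]=20  'aacbaacbc'
  #2 SA[2]=24  'aacbc'
  #3 SA[3]=7  'abcacacbacbbbaacbaacbc'
  #4 SA[4]=10  'acacbacbbbaacbaacbc'
  #5 SA[5]=21  'acbaacbc'
  #6 SA[6]=12  'acbacbbbaacbaacbc'
  #7 SA[7]=15  'acbbbaacbaacbc'
  #8 SA[8]=25  'acbc'
  #9 SA[9]=19  'baacbaacbc'
  #10 SA[10]=23  'baacbc'
  #11 SA[11]=14  'bacbbbaacbaacbc'
  #12 SA[12]=18  'bbaacbaacbc'
  #13 SA[13]=17  'bbbaacbaacbc'
  #14 SA[14]=27  'bc'
  #15 SA[15]=8  'bcacacbacbbbaacbaacbc'
  #16 SA[16]=1  'bccccaabcacacbacbbbaacbaacbc'
  #17 SA[17]=28  'c'
  #18 SA[18]=5  'caabcacacbacbbbaacbaacbc'
  #19 SA[19]=9  'cacacbacbbbaacbaacbc'
  #20 SA[20]=11  'cacbacbbbaacbaacbc'
  #21 SA[21]=22  'cbaacbc'
  #22 SA[22]=13  'cbacbbbaacbaacbc'
  #23 SA[23]=16  'cbbbaacbaacbc'
  #24 SA[24]=26  'cbc'
  #25 SA[25]=0  'cbccccaabcacacbacbbbaacbaacbc'
  #26 SA[26]=4  'ccaabcacacbacbbbaacbaacbc'
  #27 SA[27]=3  'cccaabcacacbacbbbaacbaacbc'
  #28 SA[28]=2  'ccccaabcacacbacbbbaacbaacbc'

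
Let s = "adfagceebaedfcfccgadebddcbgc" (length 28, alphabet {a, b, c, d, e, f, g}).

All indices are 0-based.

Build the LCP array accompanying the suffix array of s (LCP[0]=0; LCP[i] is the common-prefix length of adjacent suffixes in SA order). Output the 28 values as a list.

[0, 2, 1, 1, 0, 1, 1, 0, 1, 1, 1, 1, 1, 0, 1, 1, 1, 2, 0, 2, 1, 1, 0, 1, 2, 0, 1, 2]

rank→(start, suffix):
  0 → (18, 'adebddcbgc')
  1 → (0, 'adfagceebaedfcfccgadebddcbgc')
  2 → (9, 'aedfcfccgadebddcbgc')
  3 → (3, 'agceebaedfcfccgadebddcbgc')
  4 → (8, 'baedfcfccgadebddcbgc')
  5 → (21, 'bddcbgc')
  6 → (25, 'bgc')
  7 → (27, 'c')
  8 → (24, 'cbgc')
  9 → (15, 'ccgadebddcbgc')
  10 → (5, 'ceebaedfcfccgadebddcbgc')
  11 → (13, 'cfccgadebddcbgc')
  12 → (16, 'cgadebddcbgc')
  13 → (23, 'dcbgc')
  14 → (22, 'ddcbgc')
  15 → (19, 'debddcbgc')
  16 → (1, 'dfagceebaedfcfccgadebddcbgc')
  17 → (11, 'dfcfccgadebddcbgc')
  18 → (7, 'ebaedfcfccgadebddcbgc')
  19 → (20, 'ebddcbgc')
  20 → (10, 'edfcfccgadebddcbgc')
  21 → (6, 'eebaedfcfccgadebddcbgc')
  22 → (2, 'fagceebaedfcfccgadebddcbgc')
  23 → (14, 'fccgadebddcbgc')
  24 → (12, 'fcfccgadebddcbgc')
  25 → (17, 'gadebddcbgc')
  26 → (26, 'gc')
  27 → (4, 'gceebaedfcfccgadebddcbgc')

SA = [18, 0, 9, 3, 8, 21, 25, 27, 24, 15, 5, 13, 16, 23, 22, 19, 1, 11, 7, 20, 10, 6, 2, 14, 12, 17, 26, 4]
[i] adj suffixes → lcp
  [1] 18/0 → 2 ('ad')
  [2] 0/9 → 1 ('a')
  [3] 9/3 → 1 ('a')
  [4] 3/8 → 0 ('')
  [5] 8/21 → 1 ('b')
  [6] 21/25 → 1 ('b')
  [7] 25/27 → 0 ('')
  [8] 27/24 → 1 ('c')
  [9] 24/15 → 1 ('c')
  [10] 15/5 → 1 ('c')
  [11] 5/13 → 1 ('c')
  [12] 13/16 → 1 ('c')
  [13] 16/23 → 0 ('')
  [14] 23/22 → 1 ('d')
  [15] 22/19 → 1 ('d')
  [16] 19/1 → 1 ('d')
  [17] 1/11 → 2 ('df')
  [18] 11/7 → 0 ('')
  [19] 7/20 → 2 ('eb')
  [20] 20/10 → 1 ('e')
  [21] 10/6 → 1 ('e')
  [22] 6/2 → 0 ('')
  [23] 2/14 → 1 ('f')
  [24] 14/12 → 2 ('fc')
  [25] 12/17 → 0 ('')
  [26] 17/26 → 1 ('g')
  [27] 26/4 → 2 ('gc')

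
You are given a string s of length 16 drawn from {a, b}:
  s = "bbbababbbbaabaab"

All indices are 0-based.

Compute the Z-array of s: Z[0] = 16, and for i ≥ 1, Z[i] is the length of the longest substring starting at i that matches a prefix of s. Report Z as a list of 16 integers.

[16, 2, 1, 0, 1, 0, 3, 4, 2, 1, 0, 0, 1, 0, 0, 1]

Z[0]=16
i=1: outside box; Z[1]=2 grow→box=[1,3)
i=2: min(r-i=1, Z[1]=2)=1; Z[2]=1
i=3: outside box; Z[3]=0
i=4: outside box; Z[4]=1 grow→box=[4,5)
i=5: outside box; Z[5]=0
i=6: outside box; Z[6]=3 grow→box=[6,9)
i=7: min(r-i=2, Z[1]=2)=2; Z[7]=4 grow→box=[7,11)
i=8: min(r-i=3, Z[1]=2)=2; Z[8]=2
i=9: min(r-i=2, Z[2]=1)=1; Z[9]=1
i=10: min(r-i=1, Z[3]=0)=0; Z[10]=0
i=11: outside box; Z[11]=0
i=12: outside box; Z[12]=1 grow→box=[12,13)
i=13: outside box; Z[13]=0
i=14: outside box; Z[14]=0
i=15: outside box; Z[15]=1 grow→box=[15,16)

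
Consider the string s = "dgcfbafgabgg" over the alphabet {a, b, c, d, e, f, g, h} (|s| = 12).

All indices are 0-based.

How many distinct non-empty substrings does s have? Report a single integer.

72

sorted suffixes:
  #0 SA[0]=8  'abgg'
  #1 SA[1]=5  'afgabgg'
  #2 SA[2]=4  'bafgabgg'
  #3 SA[3]=9  'bgg'
  #4 SA[4]=2  'cfbafgabgg'
  #5 SA[5]=0  'dgcfbafgabgg'
  #6 SA[6]=3  'fbafgabgg'
  #7 SA[7]=6  'fgabgg'
  #8 SA[8]=11  'g'
  #9 SA[9]=7  'gabgg'
  #10 SA[10]=1  'gcfbafgabgg'
  #11 SA[11]=10  'gg'

SA = [8, 5, 4, 9, 2, 0, 3, 6, 11, 7, 1, 10]
rank  pair      lcp
   1  s[8:],s[5:]  1  'a'
   2  s[5:],s[4:]  0  ''
   3  s[4:],s[9:]  1  'b'
   4  s[9:],s[2:]  0  ''
   5  s[2:],s[0:]  0  ''
   6  s[0:],s[3:]  0  ''
   7  s[3:],s[6:]  1  'f'
   8  s[6:],s[11:]  0  ''
   9  s[11:],s[7:]  1  'g'
  10  s[7:],s[1:]  1  'g'
  11  s[1:],s[10:]  1  'g'

n(n+1)/2 = 12·13/2 = 78
Σ LCP = 0 + 1 + 0 + 1 + 0 + 0 + 0 + 1 + 0 + 1 + 1 + 1 = 6
distinct = 78 − 6 = 72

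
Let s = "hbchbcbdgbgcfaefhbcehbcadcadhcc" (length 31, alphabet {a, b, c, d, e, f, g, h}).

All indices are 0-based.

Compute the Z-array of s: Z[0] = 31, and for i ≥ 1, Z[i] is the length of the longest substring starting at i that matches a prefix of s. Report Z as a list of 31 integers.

Z[0]=31
i=1: fresh scan; Z[1]=0
i=2: fresh scan; Z[2]=0
i=3: fresh scan; Z[3]=3 scan→box=[3,6)
i=4: min(r-i=2, Z[1]=0)=0; Z[4]=0
i=5: min(r-i=1, Z[2]=0)=0; Z[5]=0
i=6: fresh scan; Z[6]=0
i=7: fresh scan; Z[7]=0
i=8: fresh scan; Z[8]=0
i=9: fresh scan; Z[9]=0
i=10: fresh scan; Z[10]=0
i=11: fresh scan; Z[11]=0
i=12: fresh scan; Z[12]=0
i=13: fresh scan; Z[13]=0
i=14: fresh scan; Z[14]=0
i=15: fresh scan; Z[15]=0
i=16: fresh scan; Z[16]=3 scan→box=[16,19)
i=17: min(r-i=2, Z[1]=0)=0; Z[17]=0
i=18: min(r-i=1, Z[2]=0)=0; Z[18]=0
i=19: fresh scan; Z[19]=0
i=20: fresh scan; Z[20]=3 scan→box=[20,23)
i=21: min(r-i=2, Z[1]=0)=0; Z[21]=0
i=22: min(r-i=1, Z[2]=0)=0; Z[22]=0
i=23: fresh scan; Z[23]=0
i=24: fresh scan; Z[24]=0
i=25: fresh scan; Z[25]=0
i=26: fresh scan; Z[26]=0
i=27: fresh scan; Z[27]=0
i=28: fresh scan; Z[28]=1 scan→box=[28,29)
i=29: fresh scan; Z[29]=0
i=30: fresh scan; Z[30]=0

[31, 0, 0, 3, 0, 0, 0, 0, 0, 0, 0, 0, 0, 0, 0, 0, 3, 0, 0, 0, 3, 0, 0, 0, 0, 0, 0, 0, 1, 0, 0]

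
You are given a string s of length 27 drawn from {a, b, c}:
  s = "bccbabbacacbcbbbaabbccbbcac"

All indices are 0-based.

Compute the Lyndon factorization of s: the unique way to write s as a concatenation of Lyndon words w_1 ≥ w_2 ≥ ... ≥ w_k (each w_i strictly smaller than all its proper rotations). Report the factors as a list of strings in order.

emit factor 1: 'bcc' (i=0, period=3)
emit factor 2: 'b' (i=3, period=1)
emit factor 3: 'abbacacbcbbb' (i=4, period=12)
emit factor 4: 'aabbccbbcac' (i=16, period=11)

["bcc", "b", "abbacacbcbbb", "aabbccbbcac"]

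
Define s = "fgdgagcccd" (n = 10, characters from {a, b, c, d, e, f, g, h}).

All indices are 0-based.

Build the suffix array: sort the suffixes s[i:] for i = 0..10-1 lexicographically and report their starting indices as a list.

[4, 6, 7, 8, 9, 2, 0, 3, 5, 1]

rank | idx | suffix
   0 |   4 | agcccd
   1 |   6 | cccd
   2 |   7 | ccd
   3 |   8 | cd
   4 |   9 | d
   5 |   2 | dgagcccd
   6 |   0 | fgdgagcccd
   7 |   3 | gagcccd
   8 |   5 | gcccd
   9 |   1 | gdgagcccd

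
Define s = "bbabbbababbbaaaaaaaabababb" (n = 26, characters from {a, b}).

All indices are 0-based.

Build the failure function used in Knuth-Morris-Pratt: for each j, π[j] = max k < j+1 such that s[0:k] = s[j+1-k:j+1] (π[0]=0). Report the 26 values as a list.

π[0] = 0
j=1 s[j]='b': π[1]=1 (border 'b')
j=2 s[j]='a': k: 1→0; π[2]=0 (border '')
j=3 s[j]='b': π[3]=1 (border 'b')
j=4 s[j]='b': π[4]=2 (border 'bb')
j=5 s[j]='b': k: 2→1; π[5]=2 (border 'bb')
j=6 s[j]='a': π[6]=3 (border 'bba')
j=7 s[j]='b': π[7]=4 (border 'bbab')
j=8 s[j]='a': k: 4→1→0; π[8]=0 (border '')
j=9 s[j]='b': π[9]=1 (border 'b')
j=10 s[j]='b': π[10]=2 (border 'bb')
j=11 s[j]='b': k: 2→1; π[11]=2 (border 'bb')
j=12 s[j]='a': π[12]=3 (border 'bba')
j=13 s[j]='a': k: 3→0; π[13]=0 (border '')
j=14 s[j]='a': π[14]=0 (border '')
j=15 s[j]='a': π[15]=0 (border '')
j=16 s[j]='a': π[16]=0 (border '')
j=17 s[j]='a': π[17]=0 (border '')
j=18 s[j]='a': π[18]=0 (border '')
j=19 s[j]='a': π[19]=0 (border '')
j=20 s[j]='b': π[20]=1 (border 'b')
j=21 s[j]='a': k: 1→0; π[21]=0 (border '')
j=22 s[j]='b': π[22]=1 (border 'b')
j=23 s[j]='a': k: 1→0; π[23]=0 (border '')
j=24 s[j]='b': π[24]=1 (border 'b')
j=25 s[j]='b': π[25]=2 (border 'bb')

[0, 1, 0, 1, 2, 2, 3, 4, 0, 1, 2, 2, 3, 0, 0, 0, 0, 0, 0, 0, 1, 0, 1, 0, 1, 2]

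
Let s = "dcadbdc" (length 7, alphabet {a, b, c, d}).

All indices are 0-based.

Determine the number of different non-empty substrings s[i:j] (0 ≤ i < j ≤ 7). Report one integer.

24

rank→(start, suffix):
  0 → (2, 'adbdc')
  1 → (4, 'bdc')
  2 → (6, 'c')
  3 → (1, 'cadbdc')
  4 → (3, 'dbdc')
  5 → (5, 'dc')
  6 → (0, 'dcadbdc')

SA = [2, 4, 6, 1, 3, 5, 0]
rank  pair      lcp
   1  s[2:],s[4:]  0  ''
   2  s[4:],s[6:]  0  ''
   3  s[6:],s[1:]  1  'c'
   4  s[1:],s[3:]  0  ''
   5  s[3:],s[5:]  1  'd'
   6  s[5:],s[0:]  2  'dc'

n(n+1)/2 = 7·8/2 = 28
Σ LCP = 0 + 0 + 0 + 1 + 0 + 1 + 2 = 4
distinct = 28 − 4 = 24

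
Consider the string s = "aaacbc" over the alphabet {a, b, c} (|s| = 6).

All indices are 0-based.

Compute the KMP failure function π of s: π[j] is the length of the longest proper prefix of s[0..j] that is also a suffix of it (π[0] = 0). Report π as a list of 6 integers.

π[0] = 0
j=1 s[j]='a': π[1]=1 (border 'a')
j=2 s[j]='a': π[2]=2 (border 'aa')
j=3 s[j]='c': k: 2→1→0; π[3]=0 (border '')
j=4 s[j]='b': π[4]=0 (border '')
j=5 s[j]='c': π[5]=0 (border '')

[0, 1, 2, 0, 0, 0]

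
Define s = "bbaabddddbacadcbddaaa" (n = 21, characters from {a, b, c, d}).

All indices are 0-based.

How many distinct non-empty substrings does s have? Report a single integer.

205

sorted suffixes:
  #0 SA[0]=20  'a'
  #1 SA[1]=19  'aa'
  #2 SA[2]=18  'aaa'
  #3 SA[3]=2  'aabddddbacadcbddaaa'
  #4 SA[4]=3  'abddddbacadcbddaaa'
  #5 SA[5]=10  'acadcbddaaa'
  #6 SA[6]=12  'adcbddaaa'
  #7 SA[7]=1  'baabddddbacadcbddaaa'
  #8 SA[8]=9  'bacadcbddaaa'
  #9 SA[9]=0  'bbaabddddbacadcbddaaa'
  #10 SA[10]=15  'bddaaa'
  #11 SA[11]=4  'bddddbacadcbddaaa'
  #12 SA[12]=11  'cadcbddaaa'
  #13 SA[13]=14  'cbddaaa'
  #14 SA[14]=17  'daaa'
  #15 SA[15]=8  'dbacadcbddaaa'
  #16 SA[16]=13  'dcbddaaa'
  #17 SA[17]=16  'ddaaa'
  #18 SA[18]=7  'ddbacadcbddaaa'
  #19 SA[19]=6  'dddbacadcbddaaa'
  #20 SA[20]=5  'ddddbacadcbddaaa'

SA = [20, 19, 18, 2, 3, 10, 12, 1, 9, 0, 15, 4, 11, 14, 17, 8, 13, 16, 7, 6, 5]
[i] adj suffixes → lcp
  [1] 20/19 → 1 ('a')
  [2] 19/18 → 2 ('aa')
  [3] 18/2 → 2 ('aa')
  [4] 2/3 → 1 ('a')
  [5] 3/10 → 1 ('a')
  [6] 10/12 → 1 ('a')
  [7] 12/1 → 0 ('')
  [8] 1/9 → 2 ('ba')
  [9] 9/0 → 1 ('b')
  [10] 0/15 → 1 ('b')
  [11] 15/4 → 3 ('bdd')
  [12] 4/11 → 0 ('')
  [13] 11/14 → 1 ('c')
  [14] 14/17 → 0 ('')
  [15] 17/8 → 1 ('d')
  [16] 8/13 → 1 ('d')
  [17] 13/16 → 1 ('d')
  [18] 16/7 → 2 ('dd')
  [19] 7/6 → 2 ('dd')
  [20] 6/5 → 3 ('ddd')

n(n+1)/2 = 21·22/2 = 231
Σ LCP = 0 + 1 + 2 + 2 + 1 + 1 + 1 + 0 + 2 + 1 + 1 + 3 + 0 + 1 + 0 + 1 + 1 + 1 + 2 + 2 + 3 = 26
distinct = 231 − 26 = 205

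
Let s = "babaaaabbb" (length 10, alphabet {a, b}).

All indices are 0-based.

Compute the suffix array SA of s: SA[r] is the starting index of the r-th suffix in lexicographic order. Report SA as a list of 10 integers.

[3, 4, 5, 1, 6, 9, 2, 0, 8, 7]

sorted suffixes:
  #0 SA[0]=3  'aaaabbb'
  #1 SA[1]=4  'aaabbb'
  #2 SA[2]=5  'aabbb'
  #3 SA[3]=1  'abaaaabbb'
  #4 SA[4]=6  'abbb'
  #5 SA[5]=9  'b'
  #6 SA[6]=2  'baaaabbb'
  #7 SA[7]=0  'babaaaabbb'
  #8 SA[8]=8  'bb'
  #9 SA[9]=7  'bbb'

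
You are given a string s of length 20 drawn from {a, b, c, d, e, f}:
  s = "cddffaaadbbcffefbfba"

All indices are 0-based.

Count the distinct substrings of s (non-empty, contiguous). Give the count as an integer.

sorted suffixes:
  #0 SA[0]=19  'a'
  #1 SA[1]=5  'aaadbbcffefbfba'
  #2 SA[2]=6  'aadbbcffefbfba'
  #3 SA[3]=7  'adbbcffefbfba'
  #4 SA[4]=18  'ba'
  #5 SA[5]=9  'bbcffefbfba'
  #6 SA[6]=10  'bcffefbfba'
  #7 SA[7]=16  'bfba'
  #8 SA[8]=0  'cddffaaadbbcffefbfba'
  #9 SA[9]=11  'cffefbfba'
  #10 SA[10]=8  'dbbcffefbfba'
  #11 SA[11]=1  'ddffaaadbbcffefbfba'
  #12 SA[12]=2  'dffaaadbbcffefbfba'
  #13 SA[13]=14  'efbfba'
  #14 SA[14]=4  'faaadbbcffefbfba'
  #15 SA[15]=17  'fba'
  #16 SA[16]=15  'fbfba'
  #17 SA[17]=13  'fefbfba'
  #18 SA[18]=3  'ffaaadbbcffefbfba'
  #19 SA[19]=12  'ffefbfba'

SA = [19, 5, 6, 7, 18, 9, 10, 16, 0, 11, 8, 1, 2, 14, 4, 17, 15, 13, 3, 12]
rank  pair      lcp
   1  s[19:],s[5:]  1  'a'
   2  s[5:],s[6:]  2  'aa'
   3  s[6:],s[7:]  1  'a'
   4  s[7:],s[18:]  0  ''
   5  s[18:],s[9:]  1  'b'
   6  s[9:],s[10:]  1  'b'
   7  s[10:],s[16:]  1  'b'
   8  s[16:],s[0:]  0  ''
   9  s[0:],s[11:]  1  'c'
  10  s[11:],s[8:]  0  ''
  11  s[8:],s[1:]  1  'd'
  12  s[1:],s[2:]  1  'd'
  13  s[2:],s[14:]  0  ''
  14  s[14:],s[4:]  0  ''
  15  s[4:],s[17:]  1  'f'
  16  s[17:],s[15:]  2  'fb'
  17  s[15:],s[13:]  1  'f'
  18  s[13:],s[3:]  1  'f'
  19  s[3:],s[12:]  2  'ff'

n(n+1)/2 = 20·21/2 = 210
Σ LCP = 0 + 1 + 2 + 1 + 0 + 1 + 1 + 1 + 0 + 1 + 0 + 1 + 1 + 0 + 0 + 1 + 2 + 1 + 1 + 2 = 17
distinct = 210 − 17 = 193

193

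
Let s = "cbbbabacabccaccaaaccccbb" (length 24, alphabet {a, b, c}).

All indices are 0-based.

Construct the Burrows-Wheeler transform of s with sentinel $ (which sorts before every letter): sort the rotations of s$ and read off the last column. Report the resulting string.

rank  rotation                   last
    0  $cbbbabacabccaccaaaccccbb  b
    1  aaaccccbb$cbbbabacabccacc  c
    2  aaccccbb$cbbbabacabccacca  a
    3  abacabccaccaaaccccbb$cbbb  b
    4  abccaccaaaccccbb$cbbbabac  c
    5  acabccaccaaaccccbb$cbbbab  b
    6  accaaaccccbb$cbbbabacabcc  c
    7  accccbb$cbbbabacabccaccaa  a
    8  b$cbbbabacabccaccaaaccccb  b
    9  babacabccaccaaaccccbb$cbb  b
   10  bacabccaccaaaccccbb$cbbba  a
   11  bb$cbbbabacabccaccaaacccc  c
   12  bbabacabccaccaaaccccbb$cb  b
   13  bbbabacabccaccaaaccccbb$c  c
   14  bccaccaaaccccbb$cbbbabaca  a
   15  caaaccccbb$cbbbabacabccac  c
   16  cabccaccaaaccccbb$cbbbaba  a
   17  caccaaaccccbb$cbbbabacabc  c
   18  cbb$cbbbabacabccaccaaaccc  c
   19  cbbbabacabccaccaaaccccbb$  $
   20  ccaaaccccbb$cbbbabacabcca  a
   21  ccaccaaaccccbb$cbbbabacab  b
   22  ccbb$cbbbabacabccaccaaacc  c
   23  cccbb$cbbbabacabccaccaaac  c
   24  ccccbb$cbbbabacabccaccaaa  a

bcabcbcabbacbcacacc$abcca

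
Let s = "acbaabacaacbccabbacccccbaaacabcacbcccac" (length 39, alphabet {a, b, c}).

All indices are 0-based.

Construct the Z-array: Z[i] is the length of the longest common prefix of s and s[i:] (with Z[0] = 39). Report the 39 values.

Z[0]=39
i=1: outside box; Z[1]=0
i=2: outside box; Z[2]=0
i=3: outside box; Z[3]=1 scan→box=[3,4)
i=4: outside box; Z[4]=1 scan→box=[4,5)
i=5: outside box; Z[5]=0
i=6: outside box; Z[6]=2 scan→box=[6,8)
i=7: min(r-i=1, Z[1]=0)=0; Z[7]=0
i=8: outside box; Z[8]=1 scan→box=[8,9)
i=9: outside box; Z[9]=3 scan→box=[9,12)
i=10: min(r-i=2, Z[1]=0)=0; Z[10]=0
i=11: min(r-i=1, Z[2]=0)=0; Z[11]=0
i=12: outside box; Z[12]=0
i=13: outside box; Z[13]=0
i=14: outside box; Z[14]=1 scan→box=[14,15)
i=15: outside box; Z[15]=0
i=16: outside box; Z[16]=0
i=17: outside box; Z[17]=2 scan→box=[17,19)
i=18: min(r-i=1, Z[1]=0)=0; Z[18]=0
i=19: outside box; Z[19]=0
i=20: outside box; Z[20]=0
i=21: outside box; Z[21]=0
i=22: outside box; Z[22]=0
i=23: outside box; Z[23]=0
i=24: outside box; Z[24]=1 scan→box=[24,25)
i=25: outside box; Z[25]=1 scan→box=[25,26)
i=26: outside box; Z[26]=2 scan→box=[26,28)
i=27: min(r-i=1, Z[1]=0)=0; Z[27]=0
i=28: outside box; Z[28]=1 scan→box=[28,29)
i=29: outside box; Z[29]=0
i=30: outside box; Z[30]=0
i=31: outside box; Z[31]=3 scan→box=[31,34)
i=32: min(r-i=2, Z[1]=0)=0; Z[32]=0
i=33: min(r-i=1, Z[2]=0)=0; Z[33]=0
i=34: outside box; Z[34]=0
i=35: outside box; Z[35]=0
i=36: outside box; Z[36]=0
i=37: outside box; Z[37]=2 scan→box=[37,39)
i=38: min(r-i=1, Z[1]=0)=0; Z[38]=0

[39, 0, 0, 1, 1, 0, 2, 0, 1, 3, 0, 0, 0, 0, 1, 0, 0, 2, 0, 0, 0, 0, 0, 0, 1, 1, 2, 0, 1, 0, 0, 3, 0, 0, 0, 0, 0, 2, 0]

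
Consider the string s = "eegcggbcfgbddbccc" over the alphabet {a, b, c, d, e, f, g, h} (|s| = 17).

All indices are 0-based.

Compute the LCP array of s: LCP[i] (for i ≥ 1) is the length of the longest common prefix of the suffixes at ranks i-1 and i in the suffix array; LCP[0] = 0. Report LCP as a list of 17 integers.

[0, 2, 1, 0, 1, 2, 1, 1, 0, 1, 0, 1, 0, 0, 2, 1, 1]

rank | idx | suffix
   0 |  13 | bccc
   1 |   6 | bcfgbddbccc
   2 |  10 | bddbccc
   3 |  16 | c
   4 |  15 | cc
   5 |  14 | ccc
   6 |   7 | cfgbddbccc
   7 |   3 | cggbcfgbddbccc
   8 |  12 | dbccc
   9 |  11 | ddbccc
  10 |   0 | eegcggbcfgbddbccc
  11 |   1 | egcggbcfgbddbccc
  12 |   8 | fgbddbccc
  13 |   5 | gbcfgbddbccc
  14 |   9 | gbddbccc
  15 |   2 | gcggbcfgbddbccc
  16 |   4 | ggbcfgbddbccc

SA = [13, 6, 10, 16, 15, 14, 7, 3, 12, 11, 0, 1, 8, 5, 9, 2, 4]
rank  pair      lcp
   1  s[13:],s[6:]  2  'bc'
   2  s[6:],s[10:]  1  'b'
   3  s[10:],s[16:]  0  ''
   4  s[16:],s[15:]  1  'c'
   5  s[15:],s[14:]  2  'cc'
   6  s[14:],s[7:]  1  'c'
   7  s[7:],s[3:]  1  'c'
   8  s[3:],s[12:]  0  ''
   9  s[12:],s[11:]  1  'd'
  10  s[11:],s[0:]  0  ''
  11  s[0:],s[1:]  1  'e'
  12  s[1:],s[8:]  0  ''
  13  s[8:],s[5:]  0  ''
  14  s[5:],s[9:]  2  'gb'
  15  s[9:],s[2:]  1  'g'
  16  s[2:],s[4:]  1  'g'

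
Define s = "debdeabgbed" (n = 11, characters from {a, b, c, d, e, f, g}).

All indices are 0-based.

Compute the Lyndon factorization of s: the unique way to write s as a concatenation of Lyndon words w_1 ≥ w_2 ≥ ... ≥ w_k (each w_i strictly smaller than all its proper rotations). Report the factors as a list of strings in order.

emit factor 1: 'de' (i=0, period=2)
emit factor 2: 'bde' (i=2, period=3)
emit factor 3: 'abgbed' (i=5, period=6)

["de", "bde", "abgbed"]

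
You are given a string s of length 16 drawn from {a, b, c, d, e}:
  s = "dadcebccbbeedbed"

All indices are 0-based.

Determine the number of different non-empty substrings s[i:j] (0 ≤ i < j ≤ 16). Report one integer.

rank→(start, suffix):
  0 → (1, 'adcebccbbeedbed')
  1 → (8, 'bbeedbed')
  2 → (5, 'bccbbeedbed')
  3 → (13, 'bed')
  4 → (9, 'beedbed')
  5 → (7, 'cbbeedbed')
  6 → (6, 'ccbbeedbed')
  7 → (3, 'cebccbbeedbed')
  8 → (15, 'd')
  9 → (0, 'dadcebccbbeedbed')
  10 → (12, 'dbed')
  11 → (2, 'dcebccbbeedbed')
  12 → (4, 'ebccbbeedbed')
  13 → (14, 'ed')
  14 → (11, 'edbed')
  15 → (10, 'eedbed')

SA = [1, 8, 5, 13, 9, 7, 6, 3, 15, 0, 12, 2, 4, 14, 11, 10]
rank  pair      lcp
   1  s[1:],s[8:]  0  ''
   2  s[8:],s[5:]  1  'b'
   3  s[5:],s[13:]  1  'b'
   4  s[13:],s[9:]  2  'be'
   5  s[9:],s[7:]  0  ''
   6  s[7:],s[6:]  1  'c'
   7  s[6:],s[3:]  1  'c'
   8  s[3:],s[15:]  0  ''
   9  s[15:],s[0:]  1  'd'
  10  s[0:],s[12:]  1  'd'
  11  s[12:],s[2:]  1  'd'
  12  s[2:],s[4:]  0  ''
  13  s[4:],s[14:]  1  'e'
  14  s[14:],s[11:]  2  'ed'
  15  s[11:],s[10:]  1  'e'

n(n+1)/2 = 16·17/2 = 136
Σ LCP = 0 + 0 + 1 + 1 + 2 + 0 + 1 + 1 + 0 + 1 + 1 + 1 + 0 + 1 + 2 + 1 = 13
distinct = 136 − 13 = 123

123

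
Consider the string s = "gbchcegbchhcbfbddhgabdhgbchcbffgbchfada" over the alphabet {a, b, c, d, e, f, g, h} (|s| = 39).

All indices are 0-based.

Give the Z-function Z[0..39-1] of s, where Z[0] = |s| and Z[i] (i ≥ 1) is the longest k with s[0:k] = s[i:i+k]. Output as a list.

[39, 0, 0, 0, 0, 0, 4, 0, 0, 0, 0, 0, 0, 0, 0, 0, 0, 0, 1, 0, 0, 0, 0, 5, 0, 0, 0, 0, 0, 0, 0, 4, 0, 0, 0, 0, 0, 0, 0]

Z[0]=39
i=1: i≥r, start 0; Z[1]=0
i=2: i≥r, start 0; Z[2]=0
i=3: i≥r, start 0; Z[3]=0
i=4: i≥r, start 0; Z[4]=0
i=5: i≥r, start 0; Z[5]=0
i=6: i≥r, start 0; Z[6]=4 extend→box=[6,10)
i=7: min(r-i=3, Z[1]=0)=0; Z[7]=0
i=8: min(r-i=2, Z[2]=0)=0; Z[8]=0
i=9: min(r-i=1, Z[3]=0)=0; Z[9]=0
i=10: i≥r, start 0; Z[10]=0
i=11: i≥r, start 0; Z[11]=0
i=12: i≥r, start 0; Z[12]=0
i=13: i≥r, start 0; Z[13]=0
i=14: i≥r, start 0; Z[14]=0
i=15: i≥r, start 0; Z[15]=0
i=16: i≥r, start 0; Z[16]=0
i=17: i≥r, start 0; Z[17]=0
i=18: i≥r, start 0; Z[18]=1 extend→box=[18,19)
i=19: i≥r, start 0; Z[19]=0
i=20: i≥r, start 0; Z[20]=0
i=21: i≥r, start 0; Z[21]=0
i=22: i≥r, start 0; Z[22]=0
i=23: i≥r, start 0; Z[23]=5 extend→box=[23,28)
i=24: min(r-i=4, Z[1]=0)=0; Z[24]=0
i=25: min(r-i=3, Z[2]=0)=0; Z[25]=0
i=26: min(r-i=2, Z[3]=0)=0; Z[26]=0
i=27: min(r-i=1, Z[4]=0)=0; Z[27]=0
i=28: i≥r, start 0; Z[28]=0
i=29: i≥r, start 0; Z[29]=0
i=30: i≥r, start 0; Z[30]=0
i=31: i≥r, start 0; Z[31]=4 extend→box=[31,35)
i=32: min(r-i=3, Z[1]=0)=0; Z[32]=0
i=33: min(r-i=2, Z[2]=0)=0; Z[33]=0
i=34: min(r-i=1, Z[3]=0)=0; Z[34]=0
i=35: i≥r, start 0; Z[35]=0
i=36: i≥r, start 0; Z[36]=0
i=37: i≥r, start 0; Z[37]=0
i=38: i≥r, start 0; Z[38]=0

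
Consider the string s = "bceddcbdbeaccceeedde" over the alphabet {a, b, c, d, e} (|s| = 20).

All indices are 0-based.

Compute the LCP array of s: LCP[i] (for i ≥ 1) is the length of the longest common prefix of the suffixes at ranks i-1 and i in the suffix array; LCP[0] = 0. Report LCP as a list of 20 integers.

sorted suffixes:
  #0 SA[0]=10  'accceeedde'
  #1 SA[1]=0  'bceddcbdbeaccceeedde'
  #2 SA[2]=6  'bdbeaccceeedde'
  #3 SA[3]=8  'beaccceeedde'
  #4 SA[4]=5  'cbdbeaccceeedde'
  #5 SA[5]=11  'ccceeedde'
  #6 SA[6]=12  'cceeedde'
  #7 SA[7]=1  'ceddcbdbeaccceeedde'
  #8 SA[8]=13  'ceeedde'
  #9 SA[9]=7  'dbeaccceeedde'
  #10 SA[10]=4  'dcbdbeaccceeedde'
  #11 SA[11]=3  'ddcbdbeaccceeedde'
  #12 SA[12]=17  'dde'
  #13 SA[13]=18  'de'
  #14 SA[14]=19  'e'
  #15 SA[15]=9  'eaccceeedde'
  #16 SA[16]=2  'eddcbdbeaccceeedde'
  #17 SA[17]=16  'edde'
  #18 SA[18]=15  'eedde'
  #19 SA[19]=14  'eeedde'

SA = [10, 0, 6, 8, 5, 11, 12, 1, 13, 7, 4, 3, 17, 18, 19, 9, 2, 16, 15, 14]
i: (SA[i-1],SA[i]) lcp shared
  1: (10,0) 0 ''
  2: (0,6) 1 'b'
  3: (6,8) 1 'b'
  4: (8,5) 0 ''
  5: (5,11) 1 'c'
  6: (11,12) 2 'cc'
  7: (12,1) 1 'c'
  8: (1,13) 2 'ce'
  9: (13,7) 0 ''
  10: (7,4) 1 'd'
  11: (4,3) 1 'd'
  12: (3,17) 2 'dd'
  13: (17,18) 1 'd'
  14: (18,19) 0 ''
  15: (19,9) 1 'e'
  16: (9,2) 1 'e'
  17: (2,16) 3 'edd'
  18: (16,15) 1 'e'
  19: (15,14) 2 'ee'

[0, 0, 1, 1, 0, 1, 2, 1, 2, 0, 1, 1, 2, 1, 0, 1, 1, 3, 1, 2]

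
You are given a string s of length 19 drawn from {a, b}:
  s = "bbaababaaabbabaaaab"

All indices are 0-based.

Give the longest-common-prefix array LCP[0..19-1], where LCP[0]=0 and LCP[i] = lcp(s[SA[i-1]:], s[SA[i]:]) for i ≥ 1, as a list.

rank | idx | suffix
   0 |  14 | aaaab
   1 |  15 | aaab
   2 |   7 | aaabbabaaaab
   3 |  16 | aab
   4 |   2 | aababaaabbabaaaab
   5 |   8 | aabbabaaaab
   6 |  17 | ab
   7 |  12 | abaaaab
   8 |   5 | abaaabbabaaaab
   9 |   3 | ababaaabbabaaaab
  10 |   9 | abbabaaaab
  11 |  18 | b
  12 |  13 | baaaab
  13 |   6 | baaabbabaaaab
  14 |   1 | baababaaabbabaaaab
  15 |  11 | babaaaab
  16 |   4 | babaaabbabaaaab
  17 |   0 | bbaababaaabbabaaaab
  18 |  10 | bbabaaaab

SA = [14, 15, 7, 16, 2, 8, 17, 12, 5, 3, 9, 18, 13, 6, 1, 11, 4, 0, 10]
[i] adj suffixes → lcp
  [1] 14/15 → 3 ('aaa')
  [2] 15/7 → 4 ('aaab')
  [3] 7/16 → 2 ('aa')
  [4] 16/2 → 3 ('aab')
  [5] 2/8 → 3 ('aab')
  [6] 8/17 → 1 ('a')
  [7] 17/12 → 2 ('ab')
  [8] 12/5 → 5 ('abaaa')
  [9] 5/3 → 3 ('aba')
  [10] 3/9 → 2 ('ab')
  [11] 9/18 → 0 ('')
  [12] 18/13 → 1 ('b')
  [13] 13/6 → 4 ('baaa')
  [14] 6/1 → 3 ('baa')
  [15] 1/11 → 2 ('ba')
  [16] 11/4 → 6 ('babaaa')
  [17] 4/0 → 1 ('b')
  [18] 0/10 → 3 ('bba')

[0, 3, 4, 2, 3, 3, 1, 2, 5, 3, 2, 0, 1, 4, 3, 2, 6, 1, 3]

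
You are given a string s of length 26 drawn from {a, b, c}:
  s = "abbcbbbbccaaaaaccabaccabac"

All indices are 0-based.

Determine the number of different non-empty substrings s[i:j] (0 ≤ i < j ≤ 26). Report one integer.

sorted suffixes:
  #0 SA[0]=10  'aaaaaccabaccabac'
  #1 SA[1]=11  'aaaaccabaccabac'
  #2 SA[2]=12  'aaaccabaccabac'
  #3 SA[3]=13  'aaccabaccabac'
  #4 SA[4]=22  'abac'
  #5 SA[5]=17  'abaccabac'
  #6 SA[6]=0  'abbcbbbbccaaaaaccabaccabac'
  #7 SA[7]=24  'ac'
  #8 SA[8]=19  'accabac'
  #9 SA[9]=14  'accabaccabac'
  #10 SA[10]=23  'bac'
  #11 SA[11]=18  'baccabac'
  #12 SA[12]=4  'bbbbccaaaaaccabaccabac'
  #13 SA[13]=5  'bbbccaaaaaccabaccabac'
  #14 SA[14]=1  'bbcbbbbccaaaaaccabaccabac'
  #15 SA[15]=6  'bbccaaaaaccabaccabac'
  #16 SA[16]=2  'bcbbbbccaaaaaccabaccabac'
  #17 SA[17]=7  'bccaaaaaccabaccabac'
  #18 SA[18]=25  'c'
  #19 SA[19]=9  'caaaaaccabaccabac'
  #20 SA[20]=21  'cabac'
  #21 SA[21]=16  'cabaccabac'
  #22 SA[22]=3  'cbbbbccaaaaaccabaccabac'
  #23 SA[23]=8  'ccaaaaaccabaccabac'
  #24 SA[24]=20  'ccabac'
  #25 SA[25]=15  'ccabaccabac'

SA = [10, 11, 12, 13, 22, 17, 0, 24, 19, 14, 23, 18, 4, 5, 1, 6, 2, 7, 25, 9, 21, 16, 3, 8, 20, 15]
rank  pair      lcp
   1  s[10:],s[11:]  4  'aaaa'
   2  s[11:],s[12:]  3  'aaa'
   3  s[12:],s[13:]  2  'aa'
   4  s[13:],s[22:]  1  'a'
   5  s[22:],s[17:]  4  'abac'
   6  s[17:],s[0:]  2  'ab'
   7  s[0:],s[24:]  1  'a'
   8  s[24:],s[19:]  2  'ac'
   9  s[19:],s[14:]  7  'accabac'
  10  s[14:],s[23:]  0  ''
  11  s[23:],s[18:]  3  'bac'
  12  s[18:],s[4:]  1  'b'
  13  s[4:],s[5:]  3  'bbb'
  14  s[5:],s[1:]  2  'bb'
  15  s[1:],s[6:]  3  'bbc'
  16  s[6:],s[2:]  1  'b'
  17  s[2:],s[7:]  2  'bc'
  18  s[7:],s[25:]  0  ''
  19  s[25:],s[9:]  1  'c'
  20  s[9:],s[21:]  2  'ca'
  21  s[21:],s[16:]  5  'cabac'
  22  s[16:],s[3:]  1  'c'
  23  s[3:],s[8:]  1  'c'
  24  s[8:],s[20:]  3  'cca'
  25  s[20:],s[15:]  6  'ccabac'

n(n+1)/2 = 26·27/2 = 351
Σ LCP = 0 + 4 + 3 + 2 + 1 + 4 + 2 + 1 + 2 + 7 + 0 + 3 + 1 + 3 + 2 + 3 + 1 + 2 + 0 + 1 + 2 + 5 + 1 + 1 + 3 + 6 = 60
distinct = 351 − 60 = 291

291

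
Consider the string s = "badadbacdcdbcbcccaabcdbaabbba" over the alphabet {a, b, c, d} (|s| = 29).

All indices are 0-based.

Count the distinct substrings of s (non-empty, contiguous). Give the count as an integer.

393

rank | idx | suffix
   0 |  28 | a
   1 |  23 | aabbba
   2 |  17 | aabcdbaabbba
   3 |  24 | abbba
   4 |  18 | abcdbaabbba
   5 |   6 | acdcdbcbcccaabcdbaabbba
   6 |   1 | adadbacdcdbcbcccaabcdbaabbba
   7 |   3 | adbacdcdbcbcccaabcdbaabbba
   8 |  27 | ba
   9 |  22 | baabbba
  10 |   5 | bacdcdbcbcccaabcdbaabbba
  11 |   0 | badadbacdcdbcbcccaabcdbaabbba
  12 |  26 | bba
  13 |  25 | bbba
  14 |  11 | bcbcccaabcdbaabbba
  15 |  13 | bcccaabcdbaabbba
  16 |  19 | bcdbaabbba
  17 |  16 | caabcdbaabbba
  18 |  12 | cbcccaabcdbaabbba
  19 |  15 | ccaabcdbaabbba
  20 |  14 | cccaabcdbaabbba
  21 |  20 | cdbaabbba
  22 |   9 | cdbcbcccaabcdbaabbba
  23 |   7 | cdcdbcbcccaabcdbaabbba
  24 |   2 | dadbacdcdbcbcccaabcdbaabbba
  25 |  21 | dbaabbba
  26 |   4 | dbacdcdbcbcccaabcdbaabbba
  27 |  10 | dbcbcccaabcdbaabbba
  28 |   8 | dcdbcbcccaabcdbaabbba

SA = [28, 23, 17, 24, 18, 6, 1, 3, 27, 22, 5, 0, 26, 25, 11, 13, 19, 16, 12, 15, 14, 20, 9, 7, 2, 21, 4, 10, 8]
[i] adj suffixes → lcp
  [1] 28/23 → 1 ('a')
  [2] 23/17 → 3 ('aab')
  [3] 17/24 → 1 ('a')
  [4] 24/18 → 2 ('ab')
  [5] 18/6 → 1 ('a')
  [6] 6/1 → 1 ('a')
  [7] 1/3 → 2 ('ad')
  [8] 3/27 → 0 ('')
  [9] 27/22 → 2 ('ba')
  [10] 22/5 → 2 ('ba')
  [11] 5/0 → 2 ('ba')
  [12] 0/26 → 1 ('b')
  [13] 26/25 → 2 ('bb')
  [14] 25/11 → 1 ('b')
  [15] 11/13 → 2 ('bc')
  [16] 13/19 → 2 ('bc')
  [17] 19/16 → 0 ('')
  [18] 16/12 → 1 ('c')
  [19] 12/15 → 1 ('c')
  [20] 15/14 → 2 ('cc')
  [21] 14/20 → 1 ('c')
  [22] 20/9 → 3 ('cdb')
  [23] 9/7 → 2 ('cd')
  [24] 7/2 → 0 ('')
  [25] 2/21 → 1 ('d')
  [26] 21/4 → 3 ('dba')
  [27] 4/10 → 2 ('db')
  [28] 10/8 → 1 ('d')

n(n+1)/2 = 29·30/2 = 435
Σ LCP = 0 + 1 + 3 + 1 + 2 + 1 + 1 + 2 + 0 + 2 + 2 + 2 + 1 + 2 + 1 + 2 + 2 + 0 + 1 + 1 + 2 + 1 + 3 + 2 + 0 + 1 + 3 + 2 + 1 = 42
distinct = 435 − 42 = 393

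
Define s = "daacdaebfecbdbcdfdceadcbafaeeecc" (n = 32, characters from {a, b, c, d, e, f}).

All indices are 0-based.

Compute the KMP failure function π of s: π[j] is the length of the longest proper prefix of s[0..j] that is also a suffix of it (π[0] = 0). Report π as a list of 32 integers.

π[0] = 0
j=1 s[j]='a': π[1]=0 (border '')
j=2 s[j]='a': π[2]=0 (border '')
j=3 s[j]='c': π[3]=0 (border '')
j=4 s[j]='d': π[4]=1 (border 'd')
j=5 s[j]='a': π[5]=2 (border 'da')
j=6 s[j]='e': k: 2→0; π[6]=0 (border '')
j=7 s[j]='b': π[7]=0 (border '')
j=8 s[j]='f': π[8]=0 (border '')
j=9 s[j]='e': π[9]=0 (border '')
j=10 s[j]='c': π[10]=0 (border '')
j=11 s[j]='b': π[11]=0 (border '')
j=12 s[j]='d': π[12]=1 (border 'd')
j=13 s[j]='b': k: 1→0; π[13]=0 (border '')
j=14 s[j]='c': π[14]=0 (border '')
j=15 s[j]='d': π[15]=1 (border 'd')
j=16 s[j]='f': k: 1→0; π[16]=0 (border '')
j=17 s[j]='d': π[17]=1 (border 'd')
j=18 s[j]='c': k: 1→0; π[18]=0 (border '')
j=19 s[j]='e': π[19]=0 (border '')
j=20 s[j]='a': π[20]=0 (border '')
j=21 s[j]='d': π[21]=1 (border 'd')
j=22 s[j]='c': k: 1→0; π[22]=0 (border '')
j=23 s[j]='b': π[23]=0 (border '')
j=24 s[j]='a': π[24]=0 (border '')
j=25 s[j]='f': π[25]=0 (border '')
j=26 s[j]='a': π[26]=0 (border '')
j=27 s[j]='e': π[27]=0 (border '')
j=28 s[j]='e': π[28]=0 (border '')
j=29 s[j]='e': π[29]=0 (border '')
j=30 s[j]='c': π[30]=0 (border '')
j=31 s[j]='c': π[31]=0 (border '')

[0, 0, 0, 0, 1, 2, 0, 0, 0, 0, 0, 0, 1, 0, 0, 1, 0, 1, 0, 0, 0, 1, 0, 0, 0, 0, 0, 0, 0, 0, 0, 0]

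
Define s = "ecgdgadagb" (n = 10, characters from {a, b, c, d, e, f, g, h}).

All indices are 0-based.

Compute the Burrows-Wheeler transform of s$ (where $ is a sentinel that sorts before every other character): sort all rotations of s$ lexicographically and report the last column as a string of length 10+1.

bgdgeag$dac

rank  rotation     last
    0  $ecgdgadagb  b
    1  adagb$ecgdg  g
    2  agb$ecgdgad  d
    3  b$ecgdgadag  g
    4  cgdgadagb$e  e
    5  dagb$ecgdga  a
    6  dgadagb$ecg  g
    7  ecgdgadagb$  $
    8  gadagb$ecgd  d
    9  gb$ecgdgada  a
   10  gdgadagb$ec  c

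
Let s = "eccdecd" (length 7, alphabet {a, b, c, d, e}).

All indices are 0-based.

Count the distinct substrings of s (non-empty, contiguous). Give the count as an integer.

rank | idx | suffix
   0 |   1 | ccdecd
   1 |   5 | cd
   2 |   2 | cdecd
   3 |   6 | d
   4 |   3 | decd
   5 |   0 | eccdecd
   6 |   4 | ecd

SA = [1, 5, 2, 6, 3, 0, 4]
i: (SA[i-1],SA[i]) lcp shared
  1: (1,5) 1 'c'
  2: (5,2) 2 'cd'
  3: (2,6) 0 ''
  4: (6,3) 1 'd'
  5: (3,0) 0 ''
  6: (0,4) 2 'ec'

n(n+1)/2 = 7·8/2 = 28
Σ LCP = 0 + 1 + 2 + 0 + 1 + 0 + 2 = 6
distinct = 28 − 6 = 22

22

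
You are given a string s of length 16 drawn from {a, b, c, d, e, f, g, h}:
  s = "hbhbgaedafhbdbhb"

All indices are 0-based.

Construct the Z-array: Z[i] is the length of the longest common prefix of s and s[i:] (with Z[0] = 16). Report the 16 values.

Z[0]=16
i=1: i≥r, start 0; Z[1]=0
i=2: i≥r, start 0; Z[2]=2 grow→box=[2,4)
i=3: min(r-i=1, Z[1]=0)=0; Z[3]=0
i=4: i≥r, start 0; Z[4]=0
i=5: i≥r, start 0; Z[5]=0
i=6: i≥r, start 0; Z[6]=0
i=7: i≥r, start 0; Z[7]=0
i=8: i≥r, start 0; Z[8]=0
i=9: i≥r, start 0; Z[9]=0
i=10: i≥r, start 0; Z[10]=2 grow→box=[10,12)
i=11: min(r-i=1, Z[1]=0)=0; Z[11]=0
i=12: i≥r, start 0; Z[12]=0
i=13: i≥r, start 0; Z[13]=0
i=14: i≥r, start 0; Z[14]=2 grow→box=[14,16)
i=15: min(r-i=1, Z[1]=0)=0; Z[15]=0

[16, 0, 2, 0, 0, 0, 0, 0, 0, 0, 2, 0, 0, 0, 2, 0]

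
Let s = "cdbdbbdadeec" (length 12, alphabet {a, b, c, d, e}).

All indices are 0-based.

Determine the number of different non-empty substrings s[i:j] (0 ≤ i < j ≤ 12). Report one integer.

69

rank | idx | suffix
   0 |   7 | adeec
   1 |   4 | bbdadeec
   2 |   5 | bdadeec
   3 |   2 | bdbbdadeec
   4 |  11 | c
   5 |   0 | cdbdbbdadeec
   6 |   6 | dadeec
   7 |   3 | dbbdadeec
   8 |   1 | dbdbbdadeec
   9 |   8 | deec
  10 |  10 | ec
  11 |   9 | eec

SA = [7, 4, 5, 2, 11, 0, 6, 3, 1, 8, 10, 9]
rank  pair      lcp
   1  s[7:],s[4:]  0  ''
   2  s[4:],s[5:]  1  'b'
   3  s[5:],s[2:]  2  'bd'
   4  s[2:],s[11:]  0  ''
   5  s[11:],s[0:]  1  'c'
   6  s[0:],s[6:]  0  ''
   7  s[6:],s[3:]  1  'd'
   8  s[3:],s[1:]  2  'db'
   9  s[1:],s[8:]  1  'd'
  10  s[8:],s[10:]  0  ''
  11  s[10:],s[9:]  1  'e'

n(n+1)/2 = 12·13/2 = 78
Σ LCP = 0 + 0 + 1 + 2 + 0 + 1 + 0 + 1 + 2 + 1 + 0 + 1 = 9
distinct = 78 − 9 = 69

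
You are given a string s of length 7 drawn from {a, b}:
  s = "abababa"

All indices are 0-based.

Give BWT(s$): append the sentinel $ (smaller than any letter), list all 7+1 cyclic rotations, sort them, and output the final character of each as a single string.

rank  rotation  last
    0  $abababa  a
    1  a$ababab  b
    2  aba$abab  b
    3  ababa$ab  b
    4  abababa$  $
    5  ba$ababa  a
    6  baba$aba  a
    7  bababa$a  a

abbb$aaa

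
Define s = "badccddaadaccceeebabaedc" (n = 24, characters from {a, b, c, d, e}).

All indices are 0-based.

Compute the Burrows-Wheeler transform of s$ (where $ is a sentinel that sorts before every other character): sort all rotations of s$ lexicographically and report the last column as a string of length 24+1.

rank  rotation                   last
    0  $badccddaadaccceeebabaedc  c
    1  aadaccceeebabaedc$badccdd  d
    2  abaedc$badccddaadaccceeeb  b
    3  accceeebabaedc$badccddaad  d
    4  adaccceeebabaedc$badccdda  a
    5  adccddaadaccceeebabaedc$b  b
    6  aedc$badccddaadaccceeebab  b
    7  babaedc$badccddaadaccceee  e
    8  badccddaadaccceeebabaedc$  $
    9  baedc$badccddaadaccceeeba  a
   10  c$badccddaadaccceeebabaed  d
   11  ccceeebabaedc$badccddaada  a
   12  ccddaadaccceeebabaedc$bad  d
   13  cceeebabaedc$badccddaadac  c
   14  cddaadaccceeebabaedc$badc  c
   15  ceeebabaedc$badccddaadacc  c
   16  daadaccceeebabaedc$badccd  d
   17  daccceeebabaedc$badccddaa  a
   18  dc$badccddaadaccceeebabae  e
   19  dccddaadaccceeebabaedc$ba  a
   20  ddaadaccceeebabaedc$badcc  c
   21  ebabaedc$badccddaadacccee  e
   22  edc$badccddaadaccceeebaba  a
   23  eebabaedc$badccddaadaccce  e
   24  eeebabaedc$badccddaadaccc  c

cdbdabbe$adadcccdaeaceaec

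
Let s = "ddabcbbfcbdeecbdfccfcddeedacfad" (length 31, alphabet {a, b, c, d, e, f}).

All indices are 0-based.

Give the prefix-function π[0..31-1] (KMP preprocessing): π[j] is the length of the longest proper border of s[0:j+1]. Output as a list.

[0, 1, 0, 0, 0, 0, 0, 0, 0, 0, 1, 0, 0, 0, 0, 1, 0, 0, 0, 0, 0, 1, 2, 0, 0, 1, 0, 0, 0, 0, 1]

π[0] = 0
j=1 s[j]='d': π[1]=1 (border 'd')
j=2 s[j]='a': k: 1→0; π[2]=0 (border '')
j=3 s[j]='b': π[3]=0 (border '')
j=4 s[j]='c': π[4]=0 (border '')
j=5 s[j]='b': π[5]=0 (border '')
j=6 s[j]='b': π[6]=0 (border '')
j=7 s[j]='f': π[7]=0 (border '')
j=8 s[j]='c': π[8]=0 (border '')
j=9 s[j]='b': π[9]=0 (border '')
j=10 s[j]='d': π[10]=1 (border 'd')
j=11 s[j]='e': k: 1→0; π[11]=0 (border '')
j=12 s[j]='e': π[12]=0 (border '')
j=13 s[j]='c': π[13]=0 (border '')
j=14 s[j]='b': π[14]=0 (border '')
j=15 s[j]='d': π[15]=1 (border 'd')
j=16 s[j]='f': k: 1→0; π[16]=0 (border '')
j=17 s[j]='c': π[17]=0 (border '')
j=18 s[j]='c': π[18]=0 (border '')
j=19 s[j]='f': π[19]=0 (border '')
j=20 s[j]='c': π[20]=0 (border '')
j=21 s[j]='d': π[21]=1 (border 'd')
j=22 s[j]='d': π[22]=2 (border 'dd')
j=23 s[j]='e': k: 2→1→0; π[23]=0 (border '')
j=24 s[j]='e': π[24]=0 (border '')
j=25 s[j]='d': π[25]=1 (border 'd')
j=26 s[j]='a': k: 1→0; π[26]=0 (border '')
j=27 s[j]='c': π[27]=0 (border '')
j=28 s[j]='f': π[28]=0 (border '')
j=29 s[j]='a': π[29]=0 (border '')
j=30 s[j]='d': π[30]=1 (border 'd')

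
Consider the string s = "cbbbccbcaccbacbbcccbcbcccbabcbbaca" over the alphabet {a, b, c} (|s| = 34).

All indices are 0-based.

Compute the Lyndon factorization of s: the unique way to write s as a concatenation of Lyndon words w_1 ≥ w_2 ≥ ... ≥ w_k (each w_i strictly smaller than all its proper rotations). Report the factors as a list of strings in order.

emit factor 1: 'c' (i=0, period=1)
emit factor 2: 'bbbccbc' (i=1, period=7)
emit factor 3: 'accb' (i=8, period=4)
emit factor 4: 'acbbcccbcbcccb' (i=12, period=14)
emit factor 5: 'abcbbac' (i=26, period=7)
emit factor 6: 'a' (i=33, period=1)

["c", "bbbccbc", "accb", "acbbcccbcbcccb", "abcbbac", "a"]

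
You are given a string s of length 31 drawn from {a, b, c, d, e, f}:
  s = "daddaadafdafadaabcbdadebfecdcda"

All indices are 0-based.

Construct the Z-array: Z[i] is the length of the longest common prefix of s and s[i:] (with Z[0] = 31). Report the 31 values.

Z[0]=31
i=1: i≥r, start 0; Z[1]=0
i=2: i≥r, start 0; Z[2]=1 grow→box=[2,3)
i=3: i≥r, start 0; Z[3]=2 grow→box=[3,5)
i=4: min(r-i=1, Z[1]=0)=0; Z[4]=0
i=5: i≥r, start 0; Z[5]=0
i=6: i≥r, start 0; Z[6]=2 grow→box=[6,8)
i=7: min(r-i=1, Z[1]=0)=0; Z[7]=0
i=8: i≥r, start 0; Z[8]=0
i=9: i≥r, start 0; Z[9]=2 grow→box=[9,11)
i=10: min(r-i=1, Z[1]=0)=0; Z[10]=0
i=11: i≥r, start 0; Z[11]=0
i=12: i≥r, start 0; Z[12]=0
i=13: i≥r, start 0; Z[13]=2 grow→box=[13,15)
i=14: min(r-i=1, Z[1]=0)=0; Z[14]=0
i=15: i≥r, start 0; Z[15]=0
i=16: i≥r, start 0; Z[16]=0
i=17: i≥r, start 0; Z[17]=0
i=18: i≥r, start 0; Z[18]=0
i=19: i≥r, start 0; Z[19]=3 grow→box=[19,22)
i=20: min(r-i=2, Z[1]=0)=0; Z[20]=0
i=21: min(r-i=1, Z[2]=1)=1; Z[21]=1
i=22: i≥r, start 0; Z[22]=0
i=23: i≥r, start 0; Z[23]=0
i=24: i≥r, start 0; Z[24]=0
i=25: i≥r, start 0; Z[25]=0
i=26: i≥r, start 0; Z[26]=0
i=27: i≥r, start 0; Z[27]=1 grow→box=[27,28)
i=28: i≥r, start 0; Z[28]=0
i=29: i≥r, start 0; Z[29]=2 grow→box=[29,31)
i=30: min(r-i=1, Z[1]=0)=0; Z[30]=0

[31, 0, 1, 2, 0, 0, 2, 0, 0, 2, 0, 0, 0, 2, 0, 0, 0, 0, 0, 3, 0, 1, 0, 0, 0, 0, 0, 1, 0, 2, 0]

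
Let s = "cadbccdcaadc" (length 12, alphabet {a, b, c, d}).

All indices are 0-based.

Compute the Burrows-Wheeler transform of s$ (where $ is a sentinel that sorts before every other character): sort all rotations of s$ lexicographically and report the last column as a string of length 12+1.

cccaddd$bcaac

rank  rotation       last
    0  $cadbccdcaadc  c
    1  aadc$cadbccdc  c
    2  adbccdcaadc$c  c
    3  adc$cadbccdca  a
    4  bccdcaadc$cad  d
    5  c$cadbccdcaad  d
    6  caadc$cadbccd  d
    7  cadbccdcaadc$  $
    8  ccdcaadc$cadb  b
    9  cdcaadc$cadbc  c
   10  dbccdcaadc$ca  a
   11  dc$cadbccdcaa  a
   12  dcaadc$cadbcc  c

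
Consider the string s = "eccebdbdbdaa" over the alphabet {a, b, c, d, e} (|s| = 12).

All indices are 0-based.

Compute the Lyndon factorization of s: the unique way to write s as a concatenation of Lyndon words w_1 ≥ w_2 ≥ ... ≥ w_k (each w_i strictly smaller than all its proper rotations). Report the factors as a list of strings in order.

emit factor 1: 'e' (i=0, period=1)
emit factor 2: 'cce' (i=1, period=3)
emit factor 3: 'bd' (i=4, period=2)
emit factor 4: 'bd' (i=6, period=2)
emit factor 5: 'bd' (i=8, period=2)
emit factor 6: 'a' (i=10, period=1)
emit factor 7: 'a' (i=11, period=1)

["e", "cce", "bd", "bd", "bd", "a", "a"]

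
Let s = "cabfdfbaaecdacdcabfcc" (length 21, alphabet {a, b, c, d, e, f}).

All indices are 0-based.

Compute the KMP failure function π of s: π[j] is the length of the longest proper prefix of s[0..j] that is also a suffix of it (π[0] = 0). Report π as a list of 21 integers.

[0, 0, 0, 0, 0, 0, 0, 0, 0, 0, 1, 0, 0, 1, 0, 1, 2, 3, 4, 1, 1]

π[0] = 0
j=1 s[j]='a': π[1]=0 (border '')
j=2 s[j]='b': π[2]=0 (border '')
j=3 s[j]='f': π[3]=0 (border '')
j=4 s[j]='d': π[4]=0 (border '')
j=5 s[j]='f': π[5]=0 (border '')
j=6 s[j]='b': π[6]=0 (border '')
j=7 s[j]='a': π[7]=0 (border '')
j=8 s[j]='a': π[8]=0 (border '')
j=9 s[j]='e': π[9]=0 (border '')
j=10 s[j]='c': π[10]=1 (border 'c')
j=11 s[j]='d': k: 1→0; π[11]=0 (border '')
j=12 s[j]='a': π[12]=0 (border '')
j=13 s[j]='c': π[13]=1 (border 'c')
j=14 s[j]='d': k: 1→0; π[14]=0 (border '')
j=15 s[j]='c': π[15]=1 (border 'c')
j=16 s[j]='a': π[16]=2 (border 'ca')
j=17 s[j]='b': π[17]=3 (border 'cab')
j=18 s[j]='f': π[18]=4 (border 'cabf')
j=19 s[j]='c': k: 4→0; π[19]=1 (border 'c')
j=20 s[j]='c': k: 1→0; π[20]=1 (border 'c')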